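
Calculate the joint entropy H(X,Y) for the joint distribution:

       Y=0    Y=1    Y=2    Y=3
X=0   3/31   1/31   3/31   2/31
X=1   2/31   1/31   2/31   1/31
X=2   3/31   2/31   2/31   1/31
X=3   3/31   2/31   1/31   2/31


H(X,Y) = -Σ p(x,y) log₂ p(x,y)
  p(0,0)=3/31: -0.0968 × log₂(0.0968) = 0.3261
  p(0,1)=1/31: -0.0323 × log₂(0.0323) = 0.1598
  p(0,2)=3/31: -0.0968 × log₂(0.0968) = 0.3261
  p(0,3)=2/31: -0.0645 × log₂(0.0645) = 0.2551
  p(1,0)=2/31: -0.0645 × log₂(0.0645) = 0.2551
  p(1,1)=1/31: -0.0323 × log₂(0.0323) = 0.1598
  p(1,2)=2/31: -0.0645 × log₂(0.0645) = 0.2551
  p(1,3)=1/31: -0.0323 × log₂(0.0323) = 0.1598
  p(2,0)=3/31: -0.0968 × log₂(0.0968) = 0.3261
  p(2,1)=2/31: -0.0645 × log₂(0.0645) = 0.2551
  p(2,2)=2/31: -0.0645 × log₂(0.0645) = 0.2551
  p(2,3)=1/31: -0.0323 × log₂(0.0323) = 0.1598
  p(3,0)=3/31: -0.0968 × log₂(0.0968) = 0.3261
  p(3,1)=2/31: -0.0645 × log₂(0.0645) = 0.2551
  p(3,2)=1/31: -0.0323 × log₂(0.0323) = 0.1598
  p(3,3)=2/31: -0.0645 × log₂(0.0645) = 0.2551
H(X,Y) = 3.8890 bits


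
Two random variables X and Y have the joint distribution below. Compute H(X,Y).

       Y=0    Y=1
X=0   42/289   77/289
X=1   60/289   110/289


H(X,Y) = -Σ p(x,y) log₂ p(x,y)
  p(0,0)=42/289: -0.1453 × log₂(0.1453) = 0.4044
  p(0,1)=77/289: -0.2664 × log₂(0.2664) = 0.5084
  p(1,0)=60/289: -0.2076 × log₂(0.2076) = 0.4709
  p(1,1)=110/289: -0.3806 × log₂(0.3806) = 0.5304
H(X,Y) = 1.9141 bits


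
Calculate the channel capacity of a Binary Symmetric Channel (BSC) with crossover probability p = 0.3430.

For BSC with error probability p:
C = 1 - H(p) where H(p) is binary entropy
H(0.3430) = -0.3430 × log₂(0.3430) - 0.6570 × log₂(0.6570)
H(p) = 0.9277
C = 1 - 0.9277 = 0.0723 bits/use


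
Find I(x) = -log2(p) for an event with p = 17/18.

Information content I(x) = -log₂(p(x))
I = -log₂(17/18) = -log₂(0.9444)
I = 0.0825 bits


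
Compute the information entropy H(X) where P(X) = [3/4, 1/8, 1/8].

H(X) = -Σ p(x) log₂ p(x)
  -3/4 × log₂(3/4) = 0.3113
  -1/8 × log₂(1/8) = 0.3750
  -1/8 × log₂(1/8) = 0.3750
H(X) = 1.0613 bits


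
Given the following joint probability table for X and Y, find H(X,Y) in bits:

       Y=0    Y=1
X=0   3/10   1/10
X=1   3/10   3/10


H(X,Y) = -Σ p(x,y) log₂ p(x,y)
  p(0,0)=3/10: -0.3000 × log₂(0.3000) = 0.5211
  p(0,1)=1/10: -0.1000 × log₂(0.1000) = 0.3322
  p(1,0)=3/10: -0.3000 × log₂(0.3000) = 0.5211
  p(1,1)=3/10: -0.3000 × log₂(0.3000) = 0.5211
H(X,Y) = 1.8955 bits


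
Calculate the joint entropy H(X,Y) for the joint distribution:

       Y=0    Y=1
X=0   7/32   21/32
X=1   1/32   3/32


H(X,Y) = -Σ p(x,y) log₂ p(x,y)
  p(0,0)=7/32: -0.2188 × log₂(0.2188) = 0.4796
  p(0,1)=21/32: -0.6562 × log₂(0.6562) = 0.3988
  p(1,0)=1/32: -0.0312 × log₂(0.0312) = 0.1562
  p(1,1)=3/32: -0.0938 × log₂(0.0938) = 0.3202
H(X,Y) = 1.3548 bits


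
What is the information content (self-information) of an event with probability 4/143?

Information content I(x) = -log₂(p(x))
I = -log₂(4/143) = -log₂(0.0280)
I = 5.1599 bits


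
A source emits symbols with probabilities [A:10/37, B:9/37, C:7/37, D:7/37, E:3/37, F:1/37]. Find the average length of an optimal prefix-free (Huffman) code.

Huffman tree construction:
Combine smallest probabilities repeatedly
Resulting codes:
  A: 10 (length 2)
  B: 01 (length 2)
  C: 111 (length 3)
  D: 00 (length 2)
  E: 1101 (length 4)
  F: 1100 (length 4)
Average length = Σ p(s) × length(s) = 2.4054 bits


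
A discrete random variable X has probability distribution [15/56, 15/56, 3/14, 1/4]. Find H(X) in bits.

H(X) = -Σ p(x) log₂ p(x)
  -15/56 × log₂(15/56) = 0.5091
  -15/56 × log₂(15/56) = 0.5091
  -3/14 × log₂(3/14) = 0.4762
  -1/4 × log₂(1/4) = 0.5000
H(X) = 1.9943 bits


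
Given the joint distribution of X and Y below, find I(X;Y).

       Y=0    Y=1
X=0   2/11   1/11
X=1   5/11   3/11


H(X) = 0.8454, H(Y) = 0.9457, H(X,Y) = 1.7899
I(X;Y) = H(X) + H(Y) - H(X,Y) = 0.0011 bits


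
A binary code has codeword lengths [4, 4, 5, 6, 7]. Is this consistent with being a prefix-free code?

Kraft inequality: Σ 2^(-l_i) ≤ 1 for prefix-free code
Calculating: 2^(-4) + 2^(-4) + 2^(-5) + 2^(-6) + 2^(-7)
= 0.0625 + 0.0625 + 0.03125 + 0.015625 + 0.0078125
= 0.1797
Since 0.1797 ≤ 1, prefix-free code exists


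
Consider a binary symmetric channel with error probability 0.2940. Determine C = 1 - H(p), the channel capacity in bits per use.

For BSC with error probability p:
C = 1 - H(p) where H(p) is binary entropy
H(0.2940) = -0.2940 × log₂(0.2940) - 0.7060 × log₂(0.7060)
H(p) = 0.8738
C = 1 - 0.8738 = 0.1262 bits/use


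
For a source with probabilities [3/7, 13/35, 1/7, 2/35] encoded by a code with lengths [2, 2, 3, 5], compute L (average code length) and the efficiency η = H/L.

Average length L = Σ p_i × l_i = 2.3143 bits
Entropy H = 1.6916 bits
Efficiency η = H/L × 100% = 73.09%


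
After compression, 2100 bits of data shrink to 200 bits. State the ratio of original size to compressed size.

Compression ratio = Original / Compressed
= 2100 / 200 = 10.50:1


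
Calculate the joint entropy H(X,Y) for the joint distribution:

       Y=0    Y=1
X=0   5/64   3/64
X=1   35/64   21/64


H(X,Y) = -Σ p(x,y) log₂ p(x,y)
  p(0,0)=5/64: -0.0781 × log₂(0.0781) = 0.2873
  p(0,1)=3/64: -0.0469 × log₂(0.0469) = 0.2070
  p(1,0)=35/64: -0.5469 × log₂(0.5469) = 0.4762
  p(1,1)=21/64: -0.3281 × log₂(0.3281) = 0.5275
H(X,Y) = 1.4980 bits


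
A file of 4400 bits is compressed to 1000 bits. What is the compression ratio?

Compression ratio = Original / Compressed
= 4400 / 1000 = 4.40:1


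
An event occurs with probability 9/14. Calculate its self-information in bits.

Information content I(x) = -log₂(p(x))
I = -log₂(9/14) = -log₂(0.6429)
I = 0.6374 bits


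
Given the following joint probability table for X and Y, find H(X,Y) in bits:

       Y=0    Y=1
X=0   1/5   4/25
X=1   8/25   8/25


H(X,Y) = -Σ p(x,y) log₂ p(x,y)
  p(0,0)=1/5: -0.2000 × log₂(0.2000) = 0.4644
  p(0,1)=4/25: -0.1600 × log₂(0.1600) = 0.4230
  p(1,0)=8/25: -0.3200 × log₂(0.3200) = 0.5260
  p(1,1)=8/25: -0.3200 × log₂(0.3200) = 0.5260
H(X,Y) = 1.9395 bits


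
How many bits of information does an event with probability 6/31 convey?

Information content I(x) = -log₂(p(x))
I = -log₂(6/31) = -log₂(0.1935)
I = 2.3692 bits


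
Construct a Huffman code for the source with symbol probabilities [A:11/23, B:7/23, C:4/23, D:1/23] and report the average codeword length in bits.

Huffman tree construction:
Combine smallest probabilities repeatedly
Resulting codes:
  A: 0 (length 1)
  B: 11 (length 2)
  C: 101 (length 3)
  D: 100 (length 3)
Average length = Σ p(s) × length(s) = 1.7391 bits


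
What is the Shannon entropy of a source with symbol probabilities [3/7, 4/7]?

H(X) = -Σ p(x) log₂ p(x)
  -3/7 × log₂(3/7) = 0.5239
  -4/7 × log₂(4/7) = 0.4613
H(X) = 0.9852 bits


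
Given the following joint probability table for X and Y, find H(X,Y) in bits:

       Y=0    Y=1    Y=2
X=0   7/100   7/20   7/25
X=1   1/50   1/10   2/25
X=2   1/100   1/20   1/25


H(X,Y) = -Σ p(x,y) log₂ p(x,y)
  p(0,0)=7/100: -0.0700 × log₂(0.0700) = 0.2686
  p(0,1)=7/20: -0.3500 × log₂(0.3500) = 0.5301
  p(0,2)=7/25: -0.2800 × log₂(0.2800) = 0.5142
  p(1,0)=1/50: -0.0200 × log₂(0.0200) = 0.1129
  p(1,1)=1/10: -0.1000 × log₂(0.1000) = 0.3322
  p(1,2)=2/25: -0.0800 × log₂(0.0800) = 0.2915
  p(2,0)=1/100: -0.0100 × log₂(0.0100) = 0.0664
  p(2,1)=1/20: -0.0500 × log₂(0.0500) = 0.2161
  p(2,2)=1/25: -0.0400 × log₂(0.0400) = 0.1858
H(X,Y) = 2.5177 bits


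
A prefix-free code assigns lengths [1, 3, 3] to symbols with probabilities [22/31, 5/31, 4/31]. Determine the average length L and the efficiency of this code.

Average length L = Σ p_i × l_i = 1.5806 bits
Entropy H = 1.1569 bits
Efficiency η = H/L × 100% = 73.19%


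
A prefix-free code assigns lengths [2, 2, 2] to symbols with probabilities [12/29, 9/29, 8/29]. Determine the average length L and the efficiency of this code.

Average length L = Σ p_i × l_i = 2.0000 bits
Entropy H = 1.5632 bits
Efficiency η = H/L × 100% = 78.16%


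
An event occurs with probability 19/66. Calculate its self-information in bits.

Information content I(x) = -log₂(p(x))
I = -log₂(19/66) = -log₂(0.2879)
I = 1.7965 bits


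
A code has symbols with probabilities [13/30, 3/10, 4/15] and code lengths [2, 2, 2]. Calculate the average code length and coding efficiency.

Average length L = Σ p_i × l_i = 2.0000 bits
Entropy H = 1.5524 bits
Efficiency η = H/L × 100% = 77.62%


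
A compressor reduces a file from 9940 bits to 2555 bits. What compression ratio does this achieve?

Compression ratio = Original / Compressed
= 9940 / 2555 = 3.89:1


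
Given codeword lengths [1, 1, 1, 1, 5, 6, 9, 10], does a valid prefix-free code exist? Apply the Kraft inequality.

Kraft inequality: Σ 2^(-l_i) ≤ 1 for prefix-free code
Calculating: 2^(-1) + 2^(-1) + 2^(-1) + 2^(-1) + 2^(-5) + 2^(-6) + 2^(-9) + 2^(-10)
= 0.5 + 0.5 + 0.5 + 0.5 + 0.03125 + 0.015625 + 0.001953125 + 0.0009765625
= 2.0498
Since 2.0498 > 1, prefix-free code does not exist


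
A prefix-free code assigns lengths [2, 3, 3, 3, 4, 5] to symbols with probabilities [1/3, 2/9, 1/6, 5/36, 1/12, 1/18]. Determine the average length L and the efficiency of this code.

Average length L = Σ p_i × l_i = 2.8611 bits
Entropy H = 2.3673 bits
Efficiency η = H/L × 100% = 82.74%


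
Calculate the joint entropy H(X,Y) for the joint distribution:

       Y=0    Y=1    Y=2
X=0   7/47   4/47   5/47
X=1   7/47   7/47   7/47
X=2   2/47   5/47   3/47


H(X,Y) = -Σ p(x,y) log₂ p(x,y)
  p(0,0)=7/47: -0.1489 × log₂(0.1489) = 0.4092
  p(0,1)=4/47: -0.0851 × log₂(0.0851) = 0.3025
  p(0,2)=5/47: -0.1064 × log₂(0.1064) = 0.3439
  p(1,0)=7/47: -0.1489 × log₂(0.1489) = 0.4092
  p(1,1)=7/47: -0.1489 × log₂(0.1489) = 0.4092
  p(1,2)=7/47: -0.1489 × log₂(0.1489) = 0.4092
  p(2,0)=2/47: -0.0426 × log₂(0.0426) = 0.1938
  p(2,1)=5/47: -0.1064 × log₂(0.1064) = 0.3439
  p(2,2)=3/47: -0.0638 × log₂(0.0638) = 0.2534
H(X,Y) = 3.0742 bits


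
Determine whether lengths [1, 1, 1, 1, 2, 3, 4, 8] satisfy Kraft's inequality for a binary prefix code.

Kraft inequality: Σ 2^(-l_i) ≤ 1 for prefix-free code
Calculating: 2^(-1) + 2^(-1) + 2^(-1) + 2^(-1) + 2^(-2) + 2^(-3) + 2^(-4) + 2^(-8)
= 0.5 + 0.5 + 0.5 + 0.5 + 0.25 + 0.125 + 0.0625 + 0.00390625
= 2.4414
Since 2.4414 > 1, prefix-free code does not exist


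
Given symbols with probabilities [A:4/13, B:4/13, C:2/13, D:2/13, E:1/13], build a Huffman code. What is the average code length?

Huffman tree construction:
Combine smallest probabilities repeatedly
Resulting codes:
  A: 10 (length 2)
  B: 11 (length 2)
  C: 011 (length 3)
  D: 00 (length 2)
  E: 010 (length 3)
Average length = Σ p(s) × length(s) = 2.2308 bits


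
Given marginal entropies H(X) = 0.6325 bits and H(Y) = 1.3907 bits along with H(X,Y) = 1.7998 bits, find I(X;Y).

I(X;Y) = H(X) + H(Y) - H(X,Y)
I(X;Y) = 0.6325 + 1.3907 - 1.7998 = 0.2234 bits


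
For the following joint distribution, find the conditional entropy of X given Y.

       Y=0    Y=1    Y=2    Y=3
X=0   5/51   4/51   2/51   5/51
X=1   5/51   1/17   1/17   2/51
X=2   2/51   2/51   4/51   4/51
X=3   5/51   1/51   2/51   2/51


H(X|Y) = Σ_y p(y) H(X|Y=y)
  p(Y=0) = 1/3, H(X|Y=0) = 1.9211
  p(Y=1) = 10/51, H(X|Y=1) = 1.8464
  p(Y=2) = 11/51, H(X|Y=2) = 1.9363
  p(Y=3) = 13/51, H(X|Y=3) = 1.8843
H(X|Y) = 0.3333×1.9211 + 0.1961×1.8464 + 0.2157×1.9363 + 0.2549×1.8843 = 1.9003 bits


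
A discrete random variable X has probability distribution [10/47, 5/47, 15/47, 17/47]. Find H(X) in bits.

H(X) = -Σ p(x) log₂ p(x)
  -10/47 × log₂(10/47) = 0.4750
  -5/47 × log₂(5/47) = 0.3439
  -15/47 × log₂(15/47) = 0.5259
  -17/47 × log₂(17/47) = 0.5307
H(X) = 1.8755 bits


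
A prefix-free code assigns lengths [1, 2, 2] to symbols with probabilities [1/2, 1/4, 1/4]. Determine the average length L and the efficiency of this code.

Average length L = Σ p_i × l_i = 1.5000 bits
Entropy H = 1.5000 bits
Efficiency η = H/L × 100% = 100.00%


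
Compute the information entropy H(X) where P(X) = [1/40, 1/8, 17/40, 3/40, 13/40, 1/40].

H(X) = -Σ p(x) log₂ p(x)
  -1/40 × log₂(1/40) = 0.1330
  -1/8 × log₂(1/8) = 0.3750
  -17/40 × log₂(17/40) = 0.5246
  -3/40 × log₂(3/40) = 0.2803
  -13/40 × log₂(13/40) = 0.5270
  -1/40 × log₂(1/40) = 0.1330
H(X) = 1.9730 bits


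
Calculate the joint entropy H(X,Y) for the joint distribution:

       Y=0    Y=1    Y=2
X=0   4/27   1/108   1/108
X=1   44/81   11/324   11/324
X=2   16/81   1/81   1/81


H(X,Y) = -Σ p(x,y) log₂ p(x,y)
  p(0,0)=4/27: -0.1481 × log₂(0.1481) = 0.4081
  p(0,1)=1/108: -0.0093 × log₂(0.0093) = 0.0625
  p(0,2)=1/108: -0.0093 × log₂(0.0093) = 0.0625
  p(1,0)=44/81: -0.5432 × log₂(0.5432) = 0.4783
  p(1,1)=11/324: -0.0340 × log₂(0.0340) = 0.1657
  p(1,2)=11/324: -0.0340 × log₂(0.0340) = 0.1657
  p(2,0)=16/81: -0.1975 × log₂(0.1975) = 0.4622
  p(2,1)=1/81: -0.0123 × log₂(0.0123) = 0.0783
  p(2,2)=1/81: -0.0123 × log₂(0.0123) = 0.0783
H(X,Y) = 1.9616 bits


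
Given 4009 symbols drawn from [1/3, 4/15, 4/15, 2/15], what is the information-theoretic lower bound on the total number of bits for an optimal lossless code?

Entropy H = 1.9329 bits/symbol
Minimum bits = H × n = 1.9329 × 4009
= 7749.05 bits


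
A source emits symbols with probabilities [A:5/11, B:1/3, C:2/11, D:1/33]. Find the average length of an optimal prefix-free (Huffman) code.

Huffman tree construction:
Combine smallest probabilities repeatedly
Resulting codes:
  A: 0 (length 1)
  B: 11 (length 2)
  C: 101 (length 3)
  D: 100 (length 3)
Average length = Σ p(s) × length(s) = 1.7576 bits


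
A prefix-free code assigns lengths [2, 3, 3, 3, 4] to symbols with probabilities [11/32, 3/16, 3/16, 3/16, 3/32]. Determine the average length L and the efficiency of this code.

Average length L = Σ p_i × l_i = 2.7500 bits
Entropy H = 2.2082 bits
Efficiency η = H/L × 100% = 80.30%


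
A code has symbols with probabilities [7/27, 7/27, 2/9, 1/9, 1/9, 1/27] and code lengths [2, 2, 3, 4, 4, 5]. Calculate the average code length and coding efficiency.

Average length L = Σ p_i × l_i = 2.7778 bits
Entropy H = 2.3726 bits
Efficiency η = H/L × 100% = 85.41%


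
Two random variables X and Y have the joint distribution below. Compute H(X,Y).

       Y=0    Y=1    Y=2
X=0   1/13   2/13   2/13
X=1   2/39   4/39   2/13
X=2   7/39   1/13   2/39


H(X,Y) = -Σ p(x,y) log₂ p(x,y)
  p(0,0)=1/13: -0.0769 × log₂(0.0769) = 0.2846
  p(0,1)=2/13: -0.1538 × log₂(0.1538) = 0.4155
  p(0,2)=2/13: -0.1538 × log₂(0.1538) = 0.4155
  p(1,0)=2/39: -0.0513 × log₂(0.0513) = 0.2198
  p(1,1)=4/39: -0.1026 × log₂(0.1026) = 0.3370
  p(1,2)=2/13: -0.1538 × log₂(0.1538) = 0.4155
  p(2,0)=7/39: -0.1795 × log₂(0.1795) = 0.4448
  p(2,1)=1/13: -0.0769 × log₂(0.0769) = 0.2846
  p(2,2)=2/39: -0.0513 × log₂(0.0513) = 0.2198
H(X,Y) = 3.0369 bits


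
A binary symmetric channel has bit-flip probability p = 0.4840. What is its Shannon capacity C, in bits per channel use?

For BSC with error probability p:
C = 1 - H(p) where H(p) is binary entropy
H(0.4840) = -0.4840 × log₂(0.4840) - 0.5160 × log₂(0.5160)
H(p) = 0.9993
C = 1 - 0.9993 = 0.0007 bits/use


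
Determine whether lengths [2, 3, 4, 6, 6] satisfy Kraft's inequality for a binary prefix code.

Kraft inequality: Σ 2^(-l_i) ≤ 1 for prefix-free code
Calculating: 2^(-2) + 2^(-3) + 2^(-4) + 2^(-6) + 2^(-6)
= 0.25 + 0.125 + 0.0625 + 0.015625 + 0.015625
= 0.4688
Since 0.4688 ≤ 1, prefix-free code exists


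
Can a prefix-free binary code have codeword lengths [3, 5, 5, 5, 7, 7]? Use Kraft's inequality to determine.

Kraft inequality: Σ 2^(-l_i) ≤ 1 for prefix-free code
Calculating: 2^(-3) + 2^(-5) + 2^(-5) + 2^(-5) + 2^(-7) + 2^(-7)
= 0.125 + 0.03125 + 0.03125 + 0.03125 + 0.0078125 + 0.0078125
= 0.2344
Since 0.2344 ≤ 1, prefix-free code exists


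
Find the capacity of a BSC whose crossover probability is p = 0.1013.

For BSC with error probability p:
C = 1 - H(p) where H(p) is binary entropy
H(0.1013) = -0.1013 × log₂(0.1013) - 0.8987 × log₂(0.8987)
H(p) = 0.4731
C = 1 - 0.4731 = 0.5269 bits/use


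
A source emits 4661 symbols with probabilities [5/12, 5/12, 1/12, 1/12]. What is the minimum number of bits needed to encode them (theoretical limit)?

Entropy H = 1.6500 bits/symbol
Minimum bits = H × n = 1.6500 × 4661
= 7690.75 bits


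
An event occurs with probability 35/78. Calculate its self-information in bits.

Information content I(x) = -log₂(p(x))
I = -log₂(35/78) = -log₂(0.4487)
I = 1.1561 bits


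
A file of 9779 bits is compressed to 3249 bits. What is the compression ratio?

Compression ratio = Original / Compressed
= 9779 / 3249 = 3.01:1


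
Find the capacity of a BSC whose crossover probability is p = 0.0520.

For BSC with error probability p:
C = 1 - H(p) where H(p) is binary entropy
H(0.0520) = -0.0520 × log₂(0.0520) - 0.9480 × log₂(0.9480)
H(p) = 0.2948
C = 1 - 0.2948 = 0.7052 bits/use


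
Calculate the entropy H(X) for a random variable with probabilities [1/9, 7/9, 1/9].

H(X) = -Σ p(x) log₂ p(x)
  -1/9 × log₂(1/9) = 0.3522
  -7/9 × log₂(7/9) = 0.2820
  -1/9 × log₂(1/9) = 0.3522
H(X) = 0.9864 bits


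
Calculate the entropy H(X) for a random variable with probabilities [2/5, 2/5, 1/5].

H(X) = -Σ p(x) log₂ p(x)
  -2/5 × log₂(2/5) = 0.5288
  -2/5 × log₂(2/5) = 0.5288
  -1/5 × log₂(1/5) = 0.4644
H(X) = 1.5219 bits


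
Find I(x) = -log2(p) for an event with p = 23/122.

Information content I(x) = -log₂(p(x))
I = -log₂(23/122) = -log₂(0.1885)
I = 2.4072 bits


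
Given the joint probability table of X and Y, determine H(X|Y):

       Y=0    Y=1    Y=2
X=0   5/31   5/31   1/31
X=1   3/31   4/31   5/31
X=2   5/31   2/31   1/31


H(X|Y) = Σ_y p(y) H(X|Y=y)
  p(Y=0) = 13/31, H(X|Y=0) = 1.5486
  p(Y=1) = 11/31, H(X|Y=1) = 1.4949
  p(Y=2) = 7/31, H(X|Y=2) = 1.1488
H(X|Y) = 0.4194×1.5486 + 0.3548×1.4949 + 0.2258×1.1488 = 1.4393 bits


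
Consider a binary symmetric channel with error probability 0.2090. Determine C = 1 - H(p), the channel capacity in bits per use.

For BSC with error probability p:
C = 1 - H(p) where H(p) is binary entropy
H(0.2090) = -0.2090 × log₂(0.2090) - 0.7910 × log₂(0.7910)
H(p) = 0.7396
C = 1 - 0.7396 = 0.2604 bits/use


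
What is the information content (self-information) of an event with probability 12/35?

Information content I(x) = -log₂(p(x))
I = -log₂(12/35) = -log₂(0.3429)
I = 1.5443 bits


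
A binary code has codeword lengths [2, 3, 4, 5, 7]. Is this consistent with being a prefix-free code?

Kraft inequality: Σ 2^(-l_i) ≤ 1 for prefix-free code
Calculating: 2^(-2) + 2^(-3) + 2^(-4) + 2^(-5) + 2^(-7)
= 0.25 + 0.125 + 0.0625 + 0.03125 + 0.0078125
= 0.4766
Since 0.4766 ≤ 1, prefix-free code exists


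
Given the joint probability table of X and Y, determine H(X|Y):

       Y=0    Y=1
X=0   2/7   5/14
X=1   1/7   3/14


H(X|Y) = Σ_y p(y) H(X|Y=y)
  p(Y=0) = 3/7, H(X|Y=0) = 0.9183
  p(Y=1) = 4/7, H(X|Y=1) = 0.9544
H(X|Y) = 0.4286×0.9183 + 0.5714×0.9544 = 0.9389 bits


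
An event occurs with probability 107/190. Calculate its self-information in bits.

Information content I(x) = -log₂(p(x))
I = -log₂(107/190) = -log₂(0.5632)
I = 0.8284 bits


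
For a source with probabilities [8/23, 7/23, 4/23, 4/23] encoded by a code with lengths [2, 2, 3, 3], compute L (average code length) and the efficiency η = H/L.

Average length L = Σ p_i × l_i = 2.3478 bits
Entropy H = 1.9300 bits
Efficiency η = H/L × 100% = 82.20%


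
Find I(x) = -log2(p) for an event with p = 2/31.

Information content I(x) = -log₂(p(x))
I = -log₂(2/31) = -log₂(0.0645)
I = 3.9542 bits


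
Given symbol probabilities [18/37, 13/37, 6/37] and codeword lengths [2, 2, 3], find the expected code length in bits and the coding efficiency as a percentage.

Average length L = Σ p_i × l_i = 2.1622 bits
Entropy H = 1.4615 bits
Efficiency η = H/L × 100% = 67.59%


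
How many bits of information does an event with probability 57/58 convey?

Information content I(x) = -log₂(p(x))
I = -log₂(57/58) = -log₂(0.9828)
I = 0.0251 bits


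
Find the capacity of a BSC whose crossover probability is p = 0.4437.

For BSC with error probability p:
C = 1 - H(p) where H(p) is binary entropy
H(0.4437) = -0.4437 × log₂(0.4437) - 0.5563 × log₂(0.5563)
H(p) = 0.9908
C = 1 - 0.9908 = 0.0092 bits/use


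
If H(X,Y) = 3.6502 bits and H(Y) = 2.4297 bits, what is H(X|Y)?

Chain rule: H(X,Y) = H(X|Y) + H(Y)
H(X|Y) = H(X,Y) - H(Y) = 3.6502 - 2.4297 = 1.2205 bits


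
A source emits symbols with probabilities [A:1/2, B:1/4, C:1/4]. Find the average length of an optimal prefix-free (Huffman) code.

Huffman tree construction:
Combine smallest probabilities repeatedly
Resulting codes:
  A: 0 (length 1)
  B: 10 (length 2)
  C: 11 (length 2)
Average length = Σ p(s) × length(s) = 1.5000 bits


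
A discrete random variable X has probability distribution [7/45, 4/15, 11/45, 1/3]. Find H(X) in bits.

H(X) = -Σ p(x) log₂ p(x)
  -7/45 × log₂(7/45) = 0.4176
  -4/15 × log₂(4/15) = 0.5085
  -11/45 × log₂(11/45) = 0.4968
  -1/3 × log₂(1/3) = 0.5283
H(X) = 1.9512 bits


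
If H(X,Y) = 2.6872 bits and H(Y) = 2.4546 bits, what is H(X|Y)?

Chain rule: H(X,Y) = H(X|Y) + H(Y)
H(X|Y) = H(X,Y) - H(Y) = 2.6872 - 2.4546 = 0.2326 bits


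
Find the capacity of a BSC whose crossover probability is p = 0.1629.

For BSC with error probability p:
C = 1 - H(p) where H(p) is binary entropy
H(0.1629) = -0.1629 × log₂(0.1629) - 0.8371 × log₂(0.8371)
H(p) = 0.6412
C = 1 - 0.6412 = 0.3588 bits/use


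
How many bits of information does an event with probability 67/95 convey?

Information content I(x) = -log₂(p(x))
I = -log₂(67/95) = -log₂(0.7053)
I = 0.5038 bits


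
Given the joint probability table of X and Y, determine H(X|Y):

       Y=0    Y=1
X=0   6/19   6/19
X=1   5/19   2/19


H(X|Y) = Σ_y p(y) H(X|Y=y)
  p(Y=0) = 11/19, H(X|Y=0) = 0.9940
  p(Y=1) = 8/19, H(X|Y=1) = 0.8113
H(X|Y) = 0.5789×0.9940 + 0.4211×0.8113 = 0.9171 bits


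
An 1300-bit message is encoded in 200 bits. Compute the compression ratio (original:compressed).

Compression ratio = Original / Compressed
= 1300 / 200 = 6.50:1


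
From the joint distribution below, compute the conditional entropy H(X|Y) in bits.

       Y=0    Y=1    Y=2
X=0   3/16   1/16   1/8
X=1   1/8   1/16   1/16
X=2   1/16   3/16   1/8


H(X|Y) = Σ_y p(y) H(X|Y=y)
  p(Y=0) = 3/8, H(X|Y=0) = 1.4591
  p(Y=1) = 5/16, H(X|Y=1) = 1.3710
  p(Y=2) = 5/16, H(X|Y=2) = 1.5219
H(X|Y) = 0.3750×1.4591 + 0.3125×1.3710 + 0.3125×1.5219 = 1.4512 bits


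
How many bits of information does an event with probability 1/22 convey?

Information content I(x) = -log₂(p(x))
I = -log₂(1/22) = -log₂(0.0455)
I = 4.4594 bits


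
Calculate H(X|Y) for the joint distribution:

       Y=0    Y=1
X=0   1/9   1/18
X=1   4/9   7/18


H(X|Y) = Σ_y p(y) H(X|Y=y)
  p(Y=0) = 5/9, H(X|Y=0) = 0.7219
  p(Y=1) = 4/9, H(X|Y=1) = 0.5436
H(X|Y) = 0.5556×0.7219 + 0.4444×0.5436 = 0.6427 bits


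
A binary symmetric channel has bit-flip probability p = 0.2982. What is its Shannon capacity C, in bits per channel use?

For BSC with error probability p:
C = 1 - H(p) where H(p) is binary entropy
H(0.2982) = -0.2982 × log₂(0.2982) - 0.7018 × log₂(0.7018)
H(p) = 0.8791
C = 1 - 0.8791 = 0.1209 bits/use


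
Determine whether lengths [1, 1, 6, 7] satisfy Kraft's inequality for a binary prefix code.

Kraft inequality: Σ 2^(-l_i) ≤ 1 for prefix-free code
Calculating: 2^(-1) + 2^(-1) + 2^(-6) + 2^(-7)
= 0.5 + 0.5 + 0.015625 + 0.0078125
= 1.0234
Since 1.0234 > 1, prefix-free code does not exist


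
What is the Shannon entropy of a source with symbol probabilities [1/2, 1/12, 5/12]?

H(X) = -Σ p(x) log₂ p(x)
  -1/2 × log₂(1/2) = 0.5000
  -1/12 × log₂(1/12) = 0.2987
  -5/12 × log₂(5/12) = 0.5263
H(X) = 1.3250 bits


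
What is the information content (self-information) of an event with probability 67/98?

Information content I(x) = -log₂(p(x))
I = -log₂(67/98) = -log₂(0.6837)
I = 0.5486 bits


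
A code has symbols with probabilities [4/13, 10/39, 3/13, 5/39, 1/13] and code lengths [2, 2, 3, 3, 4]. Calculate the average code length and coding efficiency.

Average length L = Σ p_i × l_i = 2.5128 bits
Entropy H = 2.1794 bits
Efficiency η = H/L × 100% = 86.73%


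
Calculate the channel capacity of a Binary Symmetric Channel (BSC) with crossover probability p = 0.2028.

For BSC with error probability p:
C = 1 - H(p) where H(p) is binary entropy
H(0.2028) = -0.2028 × log₂(0.2028) - 0.7972 × log₂(0.7972)
H(p) = 0.7275
C = 1 - 0.7275 = 0.2725 bits/use


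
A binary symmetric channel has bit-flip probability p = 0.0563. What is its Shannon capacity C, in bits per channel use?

For BSC with error probability p:
C = 1 - H(p) where H(p) is binary entropy
H(0.0563) = -0.0563 × log₂(0.0563) - 0.9437 × log₂(0.9437)
H(p) = 0.3126
C = 1 - 0.3126 = 0.6874 bits/use


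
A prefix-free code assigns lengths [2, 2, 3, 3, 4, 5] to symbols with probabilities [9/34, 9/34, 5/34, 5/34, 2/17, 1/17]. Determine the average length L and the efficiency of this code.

Average length L = Σ p_i × l_i = 2.7059 bits
Entropy H = 2.4322 bits
Efficiency η = H/L × 100% = 89.89%


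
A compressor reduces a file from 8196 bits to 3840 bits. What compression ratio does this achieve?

Compression ratio = Original / Compressed
= 8196 / 3840 = 2.13:1


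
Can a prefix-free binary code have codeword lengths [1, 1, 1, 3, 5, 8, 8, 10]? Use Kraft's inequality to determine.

Kraft inequality: Σ 2^(-l_i) ≤ 1 for prefix-free code
Calculating: 2^(-1) + 2^(-1) + 2^(-1) + 2^(-3) + 2^(-5) + 2^(-8) + 2^(-8) + 2^(-10)
= 0.5 + 0.5 + 0.5 + 0.125 + 0.03125 + 0.00390625 + 0.00390625 + 0.0009765625
= 1.6650
Since 1.6650 > 1, prefix-free code does not exist


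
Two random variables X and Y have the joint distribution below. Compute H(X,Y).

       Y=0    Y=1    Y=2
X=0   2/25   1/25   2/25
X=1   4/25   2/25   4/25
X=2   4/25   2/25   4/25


H(X,Y) = -Σ p(x,y) log₂ p(x,y)
  p(0,0)=2/25: -0.0800 × log₂(0.0800) = 0.2915
  p(0,1)=1/25: -0.0400 × log₂(0.0400) = 0.1858
  p(0,2)=2/25: -0.0800 × log₂(0.0800) = 0.2915
  p(1,0)=4/25: -0.1600 × log₂(0.1600) = 0.4230
  p(1,1)=2/25: -0.0800 × log₂(0.0800) = 0.2915
  p(1,2)=4/25: -0.1600 × log₂(0.1600) = 0.4230
  p(2,0)=4/25: -0.1600 × log₂(0.1600) = 0.4230
  p(2,1)=2/25: -0.0800 × log₂(0.0800) = 0.2915
  p(2,2)=4/25: -0.1600 × log₂(0.1600) = 0.4230
H(X,Y) = 3.0439 bits


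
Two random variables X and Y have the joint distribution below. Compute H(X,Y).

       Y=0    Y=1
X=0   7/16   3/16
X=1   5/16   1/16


H(X,Y) = -Σ p(x,y) log₂ p(x,y)
  p(0,0)=7/16: -0.4375 × log₂(0.4375) = 0.5218
  p(0,1)=3/16: -0.1875 × log₂(0.1875) = 0.4528
  p(1,0)=5/16: -0.3125 × log₂(0.3125) = 0.5244
  p(1,1)=1/16: -0.0625 × log₂(0.0625) = 0.2500
H(X,Y) = 1.7490 bits


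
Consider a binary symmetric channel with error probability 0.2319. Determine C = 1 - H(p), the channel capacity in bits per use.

For BSC with error probability p:
C = 1 - H(p) where H(p) is binary entropy
H(0.2319) = -0.2319 × log₂(0.2319) - 0.7681 × log₂(0.7681)
H(p) = 0.7813
C = 1 - 0.7813 = 0.2187 bits/use


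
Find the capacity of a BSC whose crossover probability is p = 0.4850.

For BSC with error probability p:
C = 1 - H(p) where H(p) is binary entropy
H(0.4850) = -0.4850 × log₂(0.4850) - 0.5150 × log₂(0.5150)
H(p) = 0.9994
C = 1 - 0.9994 = 0.0006 bits/use


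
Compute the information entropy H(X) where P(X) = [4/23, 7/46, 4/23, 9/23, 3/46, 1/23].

H(X) = -Σ p(x) log₂ p(x)
  -4/23 × log₂(4/23) = 0.4389
  -7/46 × log₂(7/46) = 0.4133
  -4/23 × log₂(4/23) = 0.4389
  -9/23 × log₂(9/23) = 0.5297
  -3/46 × log₂(3/46) = 0.2569
  -1/23 × log₂(1/23) = 0.1967
H(X) = 2.2743 bits


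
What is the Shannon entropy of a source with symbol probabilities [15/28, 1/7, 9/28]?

H(X) = -Σ p(x) log₂ p(x)
  -15/28 × log₂(15/28) = 0.4824
  -1/7 × log₂(1/7) = 0.4011
  -9/28 × log₂(9/28) = 0.5263
H(X) = 1.4098 bits


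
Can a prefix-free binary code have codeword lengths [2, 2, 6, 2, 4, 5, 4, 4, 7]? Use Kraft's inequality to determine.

Kraft inequality: Σ 2^(-l_i) ≤ 1 for prefix-free code
Calculating: 2^(-2) + 2^(-2) + 2^(-6) + 2^(-2) + 2^(-4) + 2^(-5) + 2^(-4) + 2^(-4) + 2^(-7)
= 0.25 + 0.25 + 0.015625 + 0.25 + 0.0625 + 0.03125 + 0.0625 + 0.0625 + 0.0078125
= 0.9922
Since 0.9922 ≤ 1, prefix-free code exists


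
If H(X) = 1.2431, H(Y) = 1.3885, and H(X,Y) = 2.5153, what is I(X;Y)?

I(X;Y) = H(X) + H(Y) - H(X,Y)
I(X;Y) = 1.2431 + 1.3885 - 2.5153 = 0.1163 bits


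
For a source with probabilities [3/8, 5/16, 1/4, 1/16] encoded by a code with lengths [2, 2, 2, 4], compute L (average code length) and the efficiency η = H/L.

Average length L = Σ p_i × l_i = 2.1250 bits
Entropy H = 1.8050 bits
Efficiency η = H/L × 100% = 84.94%


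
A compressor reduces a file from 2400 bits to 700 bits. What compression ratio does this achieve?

Compression ratio = Original / Compressed
= 2400 / 700 = 3.43:1


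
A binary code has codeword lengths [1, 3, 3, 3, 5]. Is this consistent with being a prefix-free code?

Kraft inequality: Σ 2^(-l_i) ≤ 1 for prefix-free code
Calculating: 2^(-1) + 2^(-3) + 2^(-3) + 2^(-3) + 2^(-5)
= 0.5 + 0.125 + 0.125 + 0.125 + 0.03125
= 0.9062
Since 0.9062 ≤ 1, prefix-free code exists


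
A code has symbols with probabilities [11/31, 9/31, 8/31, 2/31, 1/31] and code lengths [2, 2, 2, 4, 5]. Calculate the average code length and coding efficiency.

Average length L = Σ p_i × l_i = 2.2258 bits
Entropy H = 1.9676 bits
Efficiency η = H/L × 100% = 88.40%


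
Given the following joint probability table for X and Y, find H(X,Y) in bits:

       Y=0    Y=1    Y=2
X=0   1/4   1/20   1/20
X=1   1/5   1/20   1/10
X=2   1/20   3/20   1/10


H(X,Y) = -Σ p(x,y) log₂ p(x,y)
  p(0,0)=1/4: -0.2500 × log₂(0.2500) = 0.5000
  p(0,1)=1/20: -0.0500 × log₂(0.0500) = 0.2161
  p(0,2)=1/20: -0.0500 × log₂(0.0500) = 0.2161
  p(1,0)=1/5: -0.2000 × log₂(0.2000) = 0.4644
  p(1,1)=1/20: -0.0500 × log₂(0.0500) = 0.2161
  p(1,2)=1/10: -0.1000 × log₂(0.1000) = 0.3322
  p(2,0)=1/20: -0.0500 × log₂(0.0500) = 0.2161
  p(2,1)=3/20: -0.1500 × log₂(0.1500) = 0.4105
  p(2,2)=1/10: -0.1000 × log₂(0.1000) = 0.3322
H(X,Y) = 2.9037 bits


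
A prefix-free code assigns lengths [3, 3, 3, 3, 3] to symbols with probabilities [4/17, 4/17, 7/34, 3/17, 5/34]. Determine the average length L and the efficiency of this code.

Average length L = Σ p_i × l_i = 3.0000 bits
Entropy H = 2.3001 bits
Efficiency η = H/L × 100% = 76.67%


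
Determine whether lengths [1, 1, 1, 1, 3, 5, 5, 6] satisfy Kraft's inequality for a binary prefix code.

Kraft inequality: Σ 2^(-l_i) ≤ 1 for prefix-free code
Calculating: 2^(-1) + 2^(-1) + 2^(-1) + 2^(-1) + 2^(-3) + 2^(-5) + 2^(-5) + 2^(-6)
= 0.5 + 0.5 + 0.5 + 0.5 + 0.125 + 0.03125 + 0.03125 + 0.015625
= 2.2031
Since 2.2031 > 1, prefix-free code does not exist


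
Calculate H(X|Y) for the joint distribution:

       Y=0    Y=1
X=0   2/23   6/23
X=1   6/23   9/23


H(X|Y) = Σ_y p(y) H(X|Y=y)
  p(Y=0) = 8/23, H(X|Y=0) = 0.8113
  p(Y=1) = 15/23, H(X|Y=1) = 0.9710
H(X|Y) = 0.3478×0.8113 + 0.6522×0.9710 = 0.9154 bits


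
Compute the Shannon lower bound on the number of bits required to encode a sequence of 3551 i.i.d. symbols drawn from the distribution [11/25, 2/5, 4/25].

Entropy H = 1.4729 bits/symbol
Minimum bits = H × n = 1.4729 × 3551
= 5230.39 bits


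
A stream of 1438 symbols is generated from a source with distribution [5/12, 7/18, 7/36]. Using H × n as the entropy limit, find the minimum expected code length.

Entropy H = 1.5155 bits/symbol
Minimum bits = H × n = 1.5155 × 1438
= 2179.35 bits


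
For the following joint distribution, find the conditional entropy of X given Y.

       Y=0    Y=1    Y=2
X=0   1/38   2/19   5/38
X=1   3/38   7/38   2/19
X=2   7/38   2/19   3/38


H(X|Y) = Σ_y p(y) H(X|Y=y)
  p(Y=0) = 11/38, H(X|Y=0) = 1.2407
  p(Y=1) = 15/38, H(X|Y=1) = 1.5301
  p(Y=2) = 6/19, H(X|Y=2) = 1.5546
H(X|Y) = 0.2895×1.2407 + 0.3947×1.5301 + 0.3158×1.5546 = 1.4541 bits


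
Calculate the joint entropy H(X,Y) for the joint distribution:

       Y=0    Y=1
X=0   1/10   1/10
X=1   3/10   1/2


H(X,Y) = -Σ p(x,y) log₂ p(x,y)
  p(0,0)=1/10: -0.1000 × log₂(0.1000) = 0.3322
  p(0,1)=1/10: -0.1000 × log₂(0.1000) = 0.3322
  p(1,0)=3/10: -0.3000 × log₂(0.3000) = 0.5211
  p(1,1)=1/2: -0.5000 × log₂(0.5000) = 0.5000
H(X,Y) = 1.6855 bits


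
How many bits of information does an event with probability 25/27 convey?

Information content I(x) = -log₂(p(x))
I = -log₂(25/27) = -log₂(0.9259)
I = 0.1110 bits


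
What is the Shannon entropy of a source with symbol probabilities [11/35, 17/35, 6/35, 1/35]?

H(X) = -Σ p(x) log₂ p(x)
  -11/35 × log₂(11/35) = 0.5248
  -17/35 × log₂(17/35) = 0.5060
  -6/35 × log₂(6/35) = 0.4362
  -1/35 × log₂(1/35) = 0.1466
H(X) = 1.6136 bits


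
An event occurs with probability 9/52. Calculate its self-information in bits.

Information content I(x) = -log₂(p(x))
I = -log₂(9/52) = -log₂(0.1731)
I = 2.5305 bits


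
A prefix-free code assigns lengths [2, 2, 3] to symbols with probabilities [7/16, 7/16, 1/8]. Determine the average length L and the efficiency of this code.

Average length L = Σ p_i × l_i = 2.1250 bits
Entropy H = 1.4186 bits
Efficiency η = H/L × 100% = 66.76%


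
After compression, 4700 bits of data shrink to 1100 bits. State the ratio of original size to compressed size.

Compression ratio = Original / Compressed
= 4700 / 1100 = 4.27:1


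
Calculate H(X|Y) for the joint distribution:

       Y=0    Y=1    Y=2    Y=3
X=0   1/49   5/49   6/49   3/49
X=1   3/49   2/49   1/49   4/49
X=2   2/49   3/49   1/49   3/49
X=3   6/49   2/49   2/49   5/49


H(X|Y) = Σ_y p(y) H(X|Y=y)
  p(Y=0) = 12/49, H(X|Y=0) = 1.7296
  p(Y=1) = 12/49, H(X|Y=1) = 1.8879
  p(Y=2) = 10/49, H(X|Y=2) = 1.5710
  p(Y=3) = 15/49, H(X|Y=3) = 1.9656
H(X|Y) = 0.2449×1.7296 + 0.2449×1.8879 + 0.2041×1.5710 + 0.3061×1.9656 = 1.8082 bits


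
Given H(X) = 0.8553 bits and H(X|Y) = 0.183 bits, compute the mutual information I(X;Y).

I(X;Y) = H(X) - H(X|Y)
I(X;Y) = 0.8553 - 0.183 = 0.6723 bits


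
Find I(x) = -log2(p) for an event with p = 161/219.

Information content I(x) = -log₂(p(x))
I = -log₂(161/219) = -log₂(0.7352)
I = 0.4439 bits


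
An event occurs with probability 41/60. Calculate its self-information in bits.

Information content I(x) = -log₂(p(x))
I = -log₂(41/60) = -log₂(0.6833)
I = 0.5493 bits


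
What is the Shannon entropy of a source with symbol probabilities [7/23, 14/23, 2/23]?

H(X) = -Σ p(x) log₂ p(x)
  -7/23 × log₂(7/23) = 0.5223
  -14/23 × log₂(14/23) = 0.4360
  -2/23 × log₂(2/23) = 0.3064
H(X) = 1.2647 bits


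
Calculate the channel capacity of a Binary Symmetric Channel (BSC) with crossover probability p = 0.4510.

For BSC with error probability p:
C = 1 - H(p) where H(p) is binary entropy
H(0.4510) = -0.4510 × log₂(0.4510) - 0.5490 × log₂(0.5490)
H(p) = 0.9931
C = 1 - 0.9931 = 0.0069 bits/use


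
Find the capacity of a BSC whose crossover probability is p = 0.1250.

For BSC with error probability p:
C = 1 - H(p) where H(p) is binary entropy
H(0.1250) = -0.1250 × log₂(0.1250) - 0.8750 × log₂(0.8750)
H(p) = 0.5436
C = 1 - 0.5436 = 0.4564 bits/use


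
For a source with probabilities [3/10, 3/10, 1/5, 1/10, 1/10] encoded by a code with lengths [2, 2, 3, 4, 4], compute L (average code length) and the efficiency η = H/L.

Average length L = Σ p_i × l_i = 2.6000 bits
Entropy H = 2.1710 bits
Efficiency η = H/L × 100% = 83.50%


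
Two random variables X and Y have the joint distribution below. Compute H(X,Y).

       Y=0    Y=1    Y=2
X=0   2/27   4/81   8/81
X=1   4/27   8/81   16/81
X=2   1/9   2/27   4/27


H(X,Y) = -Σ p(x,y) log₂ p(x,y)
  p(0,0)=2/27: -0.0741 × log₂(0.0741) = 0.2781
  p(0,1)=4/81: -0.0494 × log₂(0.0494) = 0.2143
  p(0,2)=8/81: -0.0988 × log₂(0.0988) = 0.3299
  p(1,0)=4/27: -0.1481 × log₂(0.1481) = 0.4081
  p(1,1)=8/81: -0.0988 × log₂(0.0988) = 0.3299
  p(1,2)=16/81: -0.1975 × log₂(0.1975) = 0.4622
  p(2,0)=1/9: -0.1111 × log₂(0.1111) = 0.3522
  p(2,1)=2/27: -0.0741 × log₂(0.0741) = 0.2781
  p(2,2)=4/27: -0.1481 × log₂(0.1481) = 0.4081
H(X,Y) = 3.0610 bits


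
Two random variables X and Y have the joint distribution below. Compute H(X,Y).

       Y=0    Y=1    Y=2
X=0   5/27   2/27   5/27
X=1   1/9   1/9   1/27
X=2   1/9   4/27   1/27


H(X,Y) = -Σ p(x,y) log₂ p(x,y)
  p(0,0)=5/27: -0.1852 × log₂(0.1852) = 0.4505
  p(0,1)=2/27: -0.0741 × log₂(0.0741) = 0.2781
  p(0,2)=5/27: -0.1852 × log₂(0.1852) = 0.4505
  p(1,0)=1/9: -0.1111 × log₂(0.1111) = 0.3522
  p(1,1)=1/9: -0.1111 × log₂(0.1111) = 0.3522
  p(1,2)=1/27: -0.0370 × log₂(0.0370) = 0.1761
  p(2,0)=1/9: -0.1111 × log₂(0.1111) = 0.3522
  p(2,1)=4/27: -0.1481 × log₂(0.1481) = 0.4081
  p(2,2)=1/27: -0.0370 × log₂(0.0370) = 0.1761
H(X,Y) = 2.9962 bits


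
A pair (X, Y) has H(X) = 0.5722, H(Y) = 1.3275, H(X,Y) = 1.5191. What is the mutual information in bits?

I(X;Y) = H(X) + H(Y) - H(X,Y)
I(X;Y) = 0.5722 + 1.3275 - 1.5191 = 0.3806 bits


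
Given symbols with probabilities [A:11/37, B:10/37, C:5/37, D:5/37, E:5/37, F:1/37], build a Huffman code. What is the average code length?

Huffman tree construction:
Combine smallest probabilities repeatedly
Resulting codes:
  A: 11 (length 2)
  B: 01 (length 2)
  C: 001 (length 3)
  D: 100 (length 3)
  E: 101 (length 3)
  F: 000 (length 3)
Average length = Σ p(s) × length(s) = 2.4324 bits


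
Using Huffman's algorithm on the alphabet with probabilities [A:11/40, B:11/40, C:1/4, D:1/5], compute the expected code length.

Huffman tree construction:
Combine smallest probabilities repeatedly
Resulting codes:
  A: 10 (length 2)
  B: 11 (length 2)
  C: 01 (length 2)
  D: 00 (length 2)
Average length = Σ p(s) × length(s) = 2.0000 bits


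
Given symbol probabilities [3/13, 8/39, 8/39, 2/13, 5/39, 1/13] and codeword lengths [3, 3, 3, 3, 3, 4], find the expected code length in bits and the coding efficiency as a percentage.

Average length L = Σ p_i × l_i = 3.0769 bits
Entropy H = 2.5058 bits
Efficiency η = H/L × 100% = 81.44%


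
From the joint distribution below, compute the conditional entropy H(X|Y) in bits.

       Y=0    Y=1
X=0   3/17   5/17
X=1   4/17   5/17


H(X|Y) = Σ_y p(y) H(X|Y=y)
  p(Y=0) = 7/17, H(X|Y=0) = 0.9852
  p(Y=1) = 10/17, H(X|Y=1) = 1.0000
H(X|Y) = 0.4118×0.9852 + 0.5882×1.0000 = 0.9939 bits


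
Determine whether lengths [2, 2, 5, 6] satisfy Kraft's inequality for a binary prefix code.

Kraft inequality: Σ 2^(-l_i) ≤ 1 for prefix-free code
Calculating: 2^(-2) + 2^(-2) + 2^(-5) + 2^(-6)
= 0.25 + 0.25 + 0.03125 + 0.015625
= 0.5469
Since 0.5469 ≤ 1, prefix-free code exists


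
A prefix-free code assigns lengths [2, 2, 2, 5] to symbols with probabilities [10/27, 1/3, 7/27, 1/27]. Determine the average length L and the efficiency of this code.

Average length L = Σ p_i × l_i = 2.1111 bits
Entropy H = 1.7401 bits
Efficiency η = H/L × 100% = 82.42%
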